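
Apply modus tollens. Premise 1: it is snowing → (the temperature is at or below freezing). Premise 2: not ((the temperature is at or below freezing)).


Modus tollens: from (P → Q) and ¬Q, infer ¬P.
Q = '(the temperature is at or below freezing)' is denied; since P → Q, P must also fail.

Not (it is snowing).


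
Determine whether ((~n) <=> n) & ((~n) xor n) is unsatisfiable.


Truth table over {n}:
n | φ
-----
False | False
True | False
Every row is false.

Yes, it is a contradiction.


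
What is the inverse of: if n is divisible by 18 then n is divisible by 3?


The inverse of (P → Q) is (¬P → ¬Q). It is equivalent to the converse, not to the original.
Here P = 'n is divisible by 18' and Q = 'n is divisible by 3'.

If not (n is divisible by 18), then not (n is divisible by 3).


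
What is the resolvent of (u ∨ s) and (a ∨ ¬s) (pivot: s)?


The clauses contain complementary literals s and ¬s.
Resolution eliminates this pair and disjoins the remaining literals (merging duplicates).

(u ∨ a)


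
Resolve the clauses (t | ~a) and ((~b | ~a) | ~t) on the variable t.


The clauses contain complementary literals t and ~t.
Resolution eliminates this pair and disjoins the remaining literals (merging duplicates).

(~a | ~b)


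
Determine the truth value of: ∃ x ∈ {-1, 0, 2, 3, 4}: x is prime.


Evaluate the predicate on each element: -1:F, 0:F, 2:T, 3:T, 4:F.
Witness x = 2 satisfies the predicate.

T


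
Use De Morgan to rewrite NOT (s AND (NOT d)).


De Morgan: the negation of a conjunction is the disjunction of the negations.
Distribute NOT across AND, flipping it to OR, and negate each literal.

(NOT s) OR d


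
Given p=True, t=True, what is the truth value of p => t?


Implication is false only when antecedent is true and consequent is false.
Substitute: p=True, t=True.
True => True evaluates to True.

True


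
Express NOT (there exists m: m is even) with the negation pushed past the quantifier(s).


¬(for all x: φ) = there exists x: ¬φ, and ¬(there exists x: φ) = for all x: ¬φ.
Apply to the existential statement.

for all m: NOT(m is even)


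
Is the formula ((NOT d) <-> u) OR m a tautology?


Build the truth table over {d, m, u}:
d | m | u | φ
-------------
F | F | F | F
T | F | F | T
F | T | F | T
T | T | F | T
F | F | T | T
T | F | T | F
F | T | T | T
T | T | T | T
Counterexample at row 1: with d=F, m=F, u=F, the formula is F.

No, it is not a tautology.


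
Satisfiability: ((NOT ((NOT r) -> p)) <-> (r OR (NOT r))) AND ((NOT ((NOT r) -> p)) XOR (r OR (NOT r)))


Check all 4 assignments over {p, r}:
p | r | φ
---------
F | F | F
T | F | F
F | T | F
T | T | F
No assignment makes the formula true.

Unsatisfiable.


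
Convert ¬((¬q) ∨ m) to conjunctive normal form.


Step 1: Apply De Morgan: ¬((¬q) ∨ m) = ¬(¬q) ∧ ¬m.
Step 2: Eliminate any double negations (¬¬X = X).

q ∧ (¬m)


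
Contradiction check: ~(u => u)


Truth table over {u}:
u | φ
-----
False | False
True | False
Every row is false.

Yes, it is a contradiction.


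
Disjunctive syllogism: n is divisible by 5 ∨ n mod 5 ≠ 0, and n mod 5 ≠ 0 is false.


Disjunctive syllogism: from (P ∨ Q) and ¬P, infer Q.
One disjunct, 'n mod 5 ≠ 0', is ruled out; the other must hold.

n is divisible by 5


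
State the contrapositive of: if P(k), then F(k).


The contrapositive of (P → Q) is (¬Q → ¬P); it is logically equivalent to the original.
Here P = 'P(k)' and Q = 'F(k)'.

If not (F(k)), then not (P(k)).


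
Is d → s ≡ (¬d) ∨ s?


Compare truth tables:
d | s | φ | ψ
-------------
F | F | T | T
T | F | F | F
F | T | T | T
T | T | T | T
The columns φ and ψ agree on every row.

Yes, they are logically equivalent.


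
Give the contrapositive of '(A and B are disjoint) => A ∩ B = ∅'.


The contrapositive of (P → Q) is (¬Q → ¬P); it is logically equivalent to the original.
Here P = '(A and B are disjoint)' and Q = 'A ∩ B = ∅'.

If not (A ∩ B = ∅), then not ((A and B are disjoint)).


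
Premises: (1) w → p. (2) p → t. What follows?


Hypothetical syllogism: from (P → Q) and (Q → R), infer (P → R).
Chain the two implications through the shared middle term 'p'.

w → t


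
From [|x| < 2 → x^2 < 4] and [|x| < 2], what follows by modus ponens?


Modus ponens: from (P → Q) and P, infer Q.
P = '|x| < 2' is asserted, and P → Q holds, so Q follows.

x^2 < 4.


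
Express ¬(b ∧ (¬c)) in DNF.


Step 1: Apply De Morgan: ¬(b ∧ (¬c)) = ¬b ∨ ¬(¬c).
Step 2: Eliminate any double negations (¬¬X = X).

(¬b) ∨ c


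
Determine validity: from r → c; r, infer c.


This matches the form of modus ponens: the conclusion follows in every model of the premises.

Valid.


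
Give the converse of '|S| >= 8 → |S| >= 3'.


The converse of (P → Q) is (Q → P). It is not in general equivalent to the original.
Here P = '|S| >= 8' and Q = '|S| >= 3'.

If |S| >= 3, then |S| >= 8.


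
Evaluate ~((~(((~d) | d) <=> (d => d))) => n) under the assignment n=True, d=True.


Substitute n=True, d=True:
~d = False
(~d) | d = False | True = True
d => d = True => True = True
((~d) | d) <=> (d => d) = True <=> True = True
~(((~d) | d) <=> (d => d)) = False
(~(((~d) | d) <=> (d => d))) => n = False => True = True
~((~(((~d) | d) <=> (d => d))) => n) = False

False


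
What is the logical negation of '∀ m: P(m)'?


¬(∀ x: φ) = ∃ x: ¬φ, and ¬(∃ x: φ) = ∀ x: ¬φ.
Apply to the universal statement.

∃ m: ¬(P(m))


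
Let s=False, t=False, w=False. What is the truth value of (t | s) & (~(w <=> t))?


Substitute s=False, t=False, w=False:
t | s = False | False = False
w <=> t = False <=> False = True
~(w <=> t) = False
(t | s) & (~(w <=> t)) = False & False = False

False


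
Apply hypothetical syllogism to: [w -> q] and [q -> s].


Hypothetical syllogism: from (P → Q) and (Q → R), infer (P → R).
Chain the two implications through the shared middle term 'q'.

w -> s


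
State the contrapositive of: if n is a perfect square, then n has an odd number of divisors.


The contrapositive of (P → Q) is (¬Q → ¬P); it is logically equivalent to the original.
Here P = 'n is a perfect square' and Q = 'n has an odd number of divisors'.

If not (n has an odd number of divisors), then not (n is a perfect square).


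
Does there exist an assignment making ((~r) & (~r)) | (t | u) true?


Search for a satisfying assignment over {r, t, u}.
Try r=False, t=False, u=False: the formula evaluates to True.
A satisfying assignment exists.

Satisfiable.


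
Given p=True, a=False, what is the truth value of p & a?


Conjunction is true only when both operands are true.
Substitute: p=True, a=False.
True & False evaluates to False.

False


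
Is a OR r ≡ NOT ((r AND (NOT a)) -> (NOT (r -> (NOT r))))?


Compare truth tables:
a | r | φ | ψ
-------------
F | F | F | F
T | F | T | F
F | T | T | F
T | T | T | F
They differ at row 2 (a=T, r=F): φ=T but ψ=F.

No, they are not logically equivalent.


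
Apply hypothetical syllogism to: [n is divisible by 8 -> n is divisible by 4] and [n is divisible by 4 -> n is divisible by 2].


Hypothetical syllogism: from (P → Q) and (Q → R), infer (P → R).
Chain the two implications through the shared middle term 'n is divisible by 4'.

n is divisible by 8 -> n is divisible by 2


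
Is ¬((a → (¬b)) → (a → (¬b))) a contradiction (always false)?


Truth table over {a, b}:
a | b | φ
---------
F | F | F
T | F | F
F | T | F
T | T | F
Every row is false.

Yes, it is a contradiction.


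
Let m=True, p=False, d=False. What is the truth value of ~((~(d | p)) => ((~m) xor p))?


Substitute m=True, p=False, d=False:
d | p = False | False = False
~(d | p) = True
~m = False
(~m) xor p = False xor False = False
(~(d | p)) => ((~m) xor p) = True => False = False
~((~(d | p)) => ((~m) xor p)) = True

True


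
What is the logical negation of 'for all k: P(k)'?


¬(for all x: φ) = there exists x: ¬φ, and ¬(there exists x: φ) = for all x: ¬φ.
Apply to the universal statement.

there exists k: NOT(P(k))


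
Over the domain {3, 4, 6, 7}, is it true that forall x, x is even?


Evaluate the predicate on each element: 3:False, 4:True, 6:True, 7:False.
Counterexample x = 3 fails the predicate.

False


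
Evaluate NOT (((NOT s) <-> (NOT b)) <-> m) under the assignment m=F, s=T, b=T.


Substitute m=F, s=T, b=T:
NOT s = F
NOT b = F
(NOT s) <-> (NOT b) = F <-> F = T
((NOT s) <-> (NOT b)) <-> m = T <-> F = F
NOT (((NOT s) <-> (NOT b)) <-> m) = T

T


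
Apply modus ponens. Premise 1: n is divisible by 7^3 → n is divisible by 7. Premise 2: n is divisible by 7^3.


Modus ponens: from (P → Q) and P, infer Q.
P = 'n is divisible by 7^3' is asserted, and P → Q holds, so Q follows.

n is divisible by 7.


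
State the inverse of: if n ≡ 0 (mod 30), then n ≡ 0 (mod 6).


The inverse of (P → Q) is (¬P → ¬Q). It is equivalent to the converse, not to the original.
Here P = 'n ≡ 0 (mod 30)' and Q = 'n ≡ 0 (mod 6)'.

If not (n ≡ 0 (mod 30)), then not (n ≡ 0 (mod 6)).


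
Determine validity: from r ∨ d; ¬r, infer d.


This matches the form of disjunctive syllogism: the conclusion follows in every model of the premises.

Valid.


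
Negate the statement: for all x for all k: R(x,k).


Negation flips each quantifier (∀↔∃) and negates the inner predicate.
¬(for all x for all k: φ) = there exists x there exists k: ¬φ.

there exists x there exists k: NOT(R(x,k))


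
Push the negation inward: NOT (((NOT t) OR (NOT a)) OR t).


De Morgan: the negation of a disjunction is the conjunction of the negations.
Distribute NOT across OR, flipping it to AND, and negate each literal.

(t AND a) AND (NOT t)


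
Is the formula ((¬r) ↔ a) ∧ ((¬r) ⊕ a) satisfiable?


Check all 4 assignments over {a, r}:
a | r | φ
---------
F | F | F
T | F | F
F | T | F
T | T | F
No assignment makes the formula true.

Unsatisfiable.


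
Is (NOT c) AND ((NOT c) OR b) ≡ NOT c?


Compare truth tables:
b | c | φ | ψ
-------------
F | F | T | T
T | F | T | T
F | T | F | F
T | T | F | F
The columns φ and ψ agree on every row.

Yes, they are logically equivalent.


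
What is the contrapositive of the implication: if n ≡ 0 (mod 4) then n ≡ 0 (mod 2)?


The contrapositive of (P → Q) is (¬Q → ¬P); it is logically equivalent to the original.
Here P = 'n ≡ 0 (mod 4)' and Q = 'n ≡ 0 (mod 2)'.

If not (n ≡ 0 (mod 2)), then not (n ≡ 0 (mod 4)).


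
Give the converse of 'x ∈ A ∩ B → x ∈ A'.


The converse of (P → Q) is (Q → P). It is not in general equivalent to the original.
Here P = 'x ∈ A ∩ B' and Q = 'x ∈ A'.

If x ∈ A, then x ∈ A ∩ B.


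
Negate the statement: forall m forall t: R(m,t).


Negation flips each quantifier (∀↔∃) and negates the inner predicate.
¬(forall m forall t: φ) = exists m exists t: ¬φ.

exists m exists t: ~(R(m,t))


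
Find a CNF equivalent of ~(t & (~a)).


Step 1: Apply De Morgan: ¬(t ∧ (¬a)) = ¬t ∨ ¬(¬a).
Step 2: Eliminate any double negations (¬¬X = X).

(~t) | a


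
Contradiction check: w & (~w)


Truth table over {w}:
w | φ
-----
False | False
True | False
Every row is false.

Yes, it is a contradiction.


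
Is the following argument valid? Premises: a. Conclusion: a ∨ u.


This matches the form of disjunction introduction: the conclusion follows in every model of the premises.

Valid.


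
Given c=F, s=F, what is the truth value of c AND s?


Conjunction is true only when both operands are true.
Substitute: c=F, s=F.
F AND F evaluates to F.

F


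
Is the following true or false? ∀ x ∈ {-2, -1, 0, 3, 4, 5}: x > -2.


Evaluate the predicate on each element: -2:F, -1:T, 0:T, 3:T, 4:T, 5:T.
Counterexample x = -2 fails the predicate.

F


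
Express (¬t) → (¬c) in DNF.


Step 1: Rewrite (¬t) → (¬c) as ¬(¬t) ∨ (¬c).
Step 2: Eliminate any double negations (¬¬X = X).

t ∨ (¬c)


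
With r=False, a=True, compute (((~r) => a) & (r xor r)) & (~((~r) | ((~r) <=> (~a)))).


Substitute r=False, a=True:
… (earlier sub-steps elided)
(~r) => a = True => True = True
r xor r = False xor False = False
((~r) => a) & (r xor r) = True & False = False
~r = True
~r = True
~a = False
(~r) <=> (~a) = True <=> False = False
(~r) | ((~r) <=> (~a)) = True | False = True
~((~r) | ((~r) <=> (~a))) = False
(((~r) => a) & (r xor r)) & (~((~r) | ((~r) <=> (~a)))) = False & False = False

False


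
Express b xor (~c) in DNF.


Step 1: b ⊕ (¬c) is true exactly when they disagree: (b ∧ ¬(¬c)) ∨ (¬b ∧ (¬c)).
Step 2: Eliminate any double negations (¬¬X = X).

(b & c) | ((~b) & (~c))


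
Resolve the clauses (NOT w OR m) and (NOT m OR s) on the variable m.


The clauses contain complementary literals m and NOTm.
Resolution eliminates this pair and disjoins the remaining literals (merging duplicates).

(NOT w OR s)


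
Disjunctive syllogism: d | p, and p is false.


Disjunctive syllogism: from (P ∨ Q) and ¬P, infer Q.
One disjunct, 'p', is ruled out; the other must hold.

d


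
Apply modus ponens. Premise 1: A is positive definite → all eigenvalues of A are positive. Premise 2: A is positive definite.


Modus ponens: from (P → Q) and P, infer Q.
P = 'A is positive definite' is asserted, and P → Q holds, so Q follows.

all eigenvalues of A are positive.


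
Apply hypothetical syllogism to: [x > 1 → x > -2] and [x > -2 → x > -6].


Hypothetical syllogism: from (P → Q) and (Q → R), infer (P → R).
Chain the two implications through the shared middle term 'x > -2'.

x > 1 → x > -6


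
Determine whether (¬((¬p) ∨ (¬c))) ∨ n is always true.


Build the truth table over {c, n, p}:
c | n | p | φ
-------------
F | F | F | F
T | F | F | F
F | T | F | T
T | T | F | T
F | F | T | F
T | F | T | T
F | T | T | T
T | T | T | T
Counterexample at row 1: with c=F, n=F, p=F, the formula is F.

No, it is not a tautology.


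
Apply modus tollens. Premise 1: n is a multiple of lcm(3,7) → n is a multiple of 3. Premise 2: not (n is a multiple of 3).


Modus tollens: from (P → Q) and ¬Q, infer ¬P.
Q = 'n is a multiple of 3' is denied; since P → Q, P must also fail.

Not (n is a multiple of lcm(3,7)).


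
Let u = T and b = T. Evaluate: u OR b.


Disjunction is false only when both operands are false.
Substitute: u=T, b=T.
T OR T evaluates to T.

T


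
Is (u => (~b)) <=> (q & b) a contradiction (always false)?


Truth table over {b, q, u}:
b | q | u | φ
-------------
False | False | False | False
True | False | False | False
False | True | False | False
True | True | False | True
False | False | True | False
True | False | True | True
False | True | True | False
True | True | True | False
Satisfying assignment at row 4: b=True, q=True, u=False gives True.

No, it is not a contradiction.


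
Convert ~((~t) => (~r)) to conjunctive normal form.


Step 1: Rewrite (¬t) → (¬r) as ¬(¬t) ∨ (¬r).
Step 2: Negate: ¬(¬(¬t) ∨ (¬r)) = (¬t) ∧ ¬(¬r) (De Morgan + double negation).
Step 3: Eliminate any double negations (¬¬X = X).

(~t) & r


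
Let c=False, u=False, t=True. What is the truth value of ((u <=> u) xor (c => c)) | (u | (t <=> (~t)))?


Substitute c=False, u=False, t=True:
u <=> u = False <=> False = True
c => c = False => False = True
(u <=> u) xor (c => c) = True xor True = False
~t = False
t <=> (~t) = True <=> False = False
u | (t <=> (~t)) = False | False = False
((u <=> u) xor (c => c)) | (u | (t <=> (~t))) = False | False = False

False


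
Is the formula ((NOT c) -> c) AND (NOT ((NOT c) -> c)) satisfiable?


Check all 2 assignments over {c}:
c | φ
-----
F | F
T | F
No assignment makes the formula true.

Unsatisfiable.


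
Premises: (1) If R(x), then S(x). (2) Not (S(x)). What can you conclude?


Modus tollens: from (P → Q) and ¬Q, infer ¬P.
Q = 'S(x)' is denied; since P → Q, P must also fail.

Not (R(x)).


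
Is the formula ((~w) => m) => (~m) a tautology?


Build the truth table over {m, w}:
m | w | φ
---------
False | False | True
True | False | False
False | True | True
True | True | False
Counterexample at row 2: with m=True, w=False, the formula is False.

No, it is not a tautology.


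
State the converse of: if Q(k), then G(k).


The converse of (P → Q) is (Q → P). It is not in general equivalent to the original.
Here P = 'Q(k)' and Q = 'G(k)'.

If G(k), then Q(k).


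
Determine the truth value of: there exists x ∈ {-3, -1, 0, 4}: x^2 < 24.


Evaluate the predicate on each element: -3:T, -1:T, 0:T, 4:T.
Witness x = -3 satisfies the predicate.

T


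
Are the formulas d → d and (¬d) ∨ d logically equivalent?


Compare truth tables:
d | φ | ψ
---------
F | T | T
T | T | T
The columns φ and ψ agree on every row.

Yes, they are logically equivalent.


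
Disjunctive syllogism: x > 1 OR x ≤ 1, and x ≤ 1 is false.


Disjunctive syllogism: from (P ∨ Q) and ¬P, infer Q.
One disjunct, 'x ≤ 1', is ruled out; the other must hold.

x > 1


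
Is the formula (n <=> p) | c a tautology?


Build the truth table over {c, n, p}:
c | n | p | φ
-------------
False | False | False | True
True | False | False | True
False | True | False | False
True | True | False | True
False | False | True | False
True | False | True | True
False | True | True | True
True | True | True | True
Counterexample at row 3: with c=False, n=True, p=False, the formula is False.

No, it is not a tautology.


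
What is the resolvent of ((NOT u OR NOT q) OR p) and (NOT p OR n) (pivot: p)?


The clauses contain complementary literals p and NOTp.
Resolution eliminates this pair and disjoins the remaining literals (merging duplicates).

((NOT u OR NOT q) OR n)


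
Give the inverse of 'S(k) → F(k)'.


The inverse of (P → Q) is (¬P → ¬Q). It is equivalent to the converse, not to the original.
Here P = 'S(k)' and Q = 'F(k)'.

If not (S(k)), then not (F(k)).


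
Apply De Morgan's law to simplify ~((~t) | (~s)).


De Morgan: the negation of a disjunction is the conjunction of the negations.
Distribute ~ across |, flipping it to &, and negate each literal.

t & s


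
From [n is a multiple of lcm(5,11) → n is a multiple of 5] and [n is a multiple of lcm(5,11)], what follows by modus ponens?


Modus ponens: from (P → Q) and P, infer Q.
P = 'n is a multiple of lcm(5,11)' is asserted, and P → Q holds, so Q follows.

n is a multiple of 5.


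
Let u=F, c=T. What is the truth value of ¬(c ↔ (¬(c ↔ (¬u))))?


Substitute u=F, c=T:
¬u = T
c ↔ (¬u) = T ↔ T = T
¬(c ↔ (¬u)) = F
c ↔ (¬(c ↔ (¬u))) = T ↔ F = F
¬(c ↔ (¬(c ↔ (¬u)))) = T

T


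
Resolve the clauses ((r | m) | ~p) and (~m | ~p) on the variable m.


The clauses contain complementary literals m and ~m.
Resolution eliminates this pair and disjoins the remaining literals (merging duplicates).

(~p | r)


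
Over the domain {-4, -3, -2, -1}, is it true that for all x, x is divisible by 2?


Evaluate the predicate on each element: -4:T, -3:F, -2:T, -1:F.
Counterexample x = -3 fails the predicate.

F


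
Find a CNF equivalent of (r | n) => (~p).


Step 1: Rewrite as ¬(r ∨ n) ∨ (¬p) = (¬r ∧ ¬n) ∨ (¬p).
Step 2: Distribute ∨ over ∧.

((~r) | (~p)) & ((~n) | (~p))


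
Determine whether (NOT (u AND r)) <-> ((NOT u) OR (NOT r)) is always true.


Build the truth table over {r, u}:
r | u | φ
---------
F | F | T
T | F | T
F | T | T
T | T | T
Every row evaluates to true.

Yes, it is a tautology.


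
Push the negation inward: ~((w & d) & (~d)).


De Morgan: the negation of a conjunction is the disjunction of the negations.
Distribute ~ across &, flipping it to |, and negate each literal.

((~w) | (~d)) | d


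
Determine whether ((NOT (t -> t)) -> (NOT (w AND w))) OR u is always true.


Build the truth table over {t, u, w}:
t | u | w | φ
-------------
F | F | F | T
T | F | F | T
F | T | F | T
T | T | F | T
F | F | T | T
T | F | T | T
F | T | T | T
T | T | T | T
Every row evaluates to true.

Yes, it is a tautology.


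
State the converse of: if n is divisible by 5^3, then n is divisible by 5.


The converse of (P → Q) is (Q → P). It is not in general equivalent to the original.
Here P = 'n is divisible by 5^3' and Q = 'n is divisible by 5'.

If n is divisible by 5, then n is divisible by 5^3.


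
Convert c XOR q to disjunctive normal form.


Step 1: c ⊕ q is true exactly when they disagree: (c ∧ ¬q) ∨ (¬c ∧ q).

(c AND (NOT q)) OR ((NOT c) AND q)


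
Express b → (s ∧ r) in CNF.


Step 1: Rewrite b → (s ∧ r) as ¬b ∨ (s ∧ r).
Step 2: Distribute ∨ over ∧.

((¬b) ∨ s) ∧ ((¬b) ∨ r)


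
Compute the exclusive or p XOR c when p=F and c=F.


Exclusive or is true when exactly one operand is true.
Substitute: p=F, c=F.
F XOR F evaluates to F.

F


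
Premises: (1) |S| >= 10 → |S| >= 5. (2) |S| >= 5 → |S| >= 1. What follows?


Hypothetical syllogism: from (P → Q) and (Q → R), infer (P → R).
Chain the two implications through the shared middle term '|S| >= 5'.

|S| >= 10 → |S| >= 1


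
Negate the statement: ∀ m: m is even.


¬(∀ x: φ) = ∃ x: ¬φ, and ¬(∃ x: φ) = ∀ x: ¬φ.
Apply to the universal statement.

∃ m: ¬(m is even)


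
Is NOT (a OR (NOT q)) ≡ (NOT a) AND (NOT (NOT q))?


Compare truth tables:
a | q | φ | ψ
-------------
F | F | F | F
T | F | F | F
F | T | T | T
T | T | F | F
The columns φ and ψ agree on every row.

Yes, they are logically equivalent.


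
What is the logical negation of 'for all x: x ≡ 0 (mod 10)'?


¬(for all x: φ) = there exists x: ¬φ, and ¬(there exists x: φ) = for all x: ¬φ.
Apply to the universal statement.

there exists x: NOT(x ≡ 0 (mod 10))


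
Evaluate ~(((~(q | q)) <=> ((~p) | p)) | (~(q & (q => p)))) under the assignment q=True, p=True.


Substitute q=True, p=True:
q | q = True | True = True
~(q | q) = False
~p = False
(~p) | p = False | True = True
(~(q | q)) <=> ((~p) | p) = False <=> True = False
q => p = True => True = True
q & (q => p) = True & True = True
~(q & (q => p)) = False
((~(q | q)) <=> ((~p) | p)) | (~(q & (q => p))) = False | False = False
~(((~(q | q)) <=> ((~p) | p)) | (~(q & (q => p)))) = True

True


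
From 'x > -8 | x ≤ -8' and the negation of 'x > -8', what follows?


Disjunctive syllogism: from (P ∨ Q) and ¬P, infer Q.
One disjunct, 'x > -8', is ruled out; the other must hold.

x ≤ -8


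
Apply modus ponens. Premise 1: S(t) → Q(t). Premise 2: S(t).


Modus ponens: from (P → Q) and P, infer Q.
P = 'S(t)' is asserted, and P → Q holds, so Q follows.

Q(t).


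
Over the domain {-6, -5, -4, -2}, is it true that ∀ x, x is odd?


Evaluate the predicate on each element: -6:F, -5:T, -4:F, -2:F.
Counterexample x = -6 fails the predicate.

F


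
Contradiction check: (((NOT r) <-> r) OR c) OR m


Truth table over {c, m, r}:
c | m | r | φ
-------------
F | F | F | F
T | F | F | T
F | T | F | T
T | T | F | T
F | F | T | F
T | F | T | T
F | T | T | T
T | T | T | T
Satisfying assignment at row 2: c=T, m=F, r=F gives T.

No, it is not a contradiction.


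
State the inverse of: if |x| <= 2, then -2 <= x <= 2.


The inverse of (P → Q) is (¬P → ¬Q). It is equivalent to the converse, not to the original.
Here P = '|x| <= 2' and Q = '-2 <= x <= 2'.

If not (|x| <= 2), then not (-2 <= x <= 2).


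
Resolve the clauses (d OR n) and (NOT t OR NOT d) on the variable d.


The clauses contain complementary literals d and NOTd.
Resolution eliminates this pair and disjoins the remaining literals (merging duplicates).

(n OR NOT t)


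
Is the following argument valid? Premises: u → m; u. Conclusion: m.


This matches the form of modus ponens: the conclusion follows in every model of the premises.

Valid.


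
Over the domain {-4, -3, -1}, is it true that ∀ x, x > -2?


Evaluate the predicate on each element: -4:F, -3:F, -1:T.
Counterexample x = -4 fails the predicate.

F


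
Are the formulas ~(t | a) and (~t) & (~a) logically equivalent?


Compare truth tables:
a | t | φ | ψ
-------------
False | False | True | True
True | False | False | False
False | True | False | False
True | True | False | False
The columns φ and ψ agree on every row.

Yes, they are logically equivalent.


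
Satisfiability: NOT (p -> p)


Check all 2 assignments over {p}:
p | φ
-----
F | F
T | F
No assignment makes the formula true.

Unsatisfiable.


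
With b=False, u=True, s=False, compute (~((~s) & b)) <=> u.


Substitute b=False, u=True, s=False:
~s = True
(~s) & b = True & False = False
~((~s) & b) = True
(~((~s) & b)) <=> u = True <=> True = True

True


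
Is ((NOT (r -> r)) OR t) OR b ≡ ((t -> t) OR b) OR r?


Compare truth tables:
b | r | t | φ | ψ
-----------------
F | F | F | F | T
T | F | F | T | T
F | T | F | F | T
T | T | F | T | T
F | F | T | T | T
T | F | T | T | T
F | T | T | T | T
T | T | T | T | T
They differ at row 1 (b=F, r=F, t=F): φ=F but ψ=T.

No, they are not logically equivalent.


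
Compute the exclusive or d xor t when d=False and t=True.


Exclusive or is true when exactly one operand is true.
Substitute: d=False, t=True.
False xor True evaluates to True.

True


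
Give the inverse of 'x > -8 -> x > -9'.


The inverse of (P → Q) is (¬P → ¬Q). It is equivalent to the converse, not to the original.
Here P = 'x > -8' and Q = 'x > -9'.

If not (x > -8), then not (x > -9).


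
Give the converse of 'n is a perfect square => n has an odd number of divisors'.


The converse of (P → Q) is (Q → P). It is not in general equivalent to the original.
Here P = 'n is a perfect square' and Q = 'n has an odd number of divisors'.

If n has an odd number of divisors, then n is a perfect square.


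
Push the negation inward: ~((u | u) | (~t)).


De Morgan: the negation of a disjunction is the conjunction of the negations.
Distribute ~ across |, flipping it to &, and negate each literal.

((~u) & (~u)) & t


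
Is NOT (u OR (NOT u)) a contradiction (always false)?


Truth table over {u}:
u | φ
-----
F | F
T | F
Every row is false.

Yes, it is a contradiction.


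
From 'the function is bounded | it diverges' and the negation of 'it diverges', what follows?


Disjunctive syllogism: from (P ∨ Q) and ¬P, infer Q.
One disjunct, 'it diverges', is ruled out; the other must hold.

the function is bounded


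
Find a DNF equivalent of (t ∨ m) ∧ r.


Step 1: Distribute ∧ over ∨: (t ∨ m) ∧ r = (t ∧ r) ∨ (m ∧ r).

(t ∧ r) ∨ (m ∧ r)


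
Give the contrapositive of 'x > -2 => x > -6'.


The contrapositive of (P → Q) is (¬Q → ¬P); it is logically equivalent to the original.
Here P = 'x > -2' and Q = 'x > -6'.

If not (x > -6), then not (x > -2).


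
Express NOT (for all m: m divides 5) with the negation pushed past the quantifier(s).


¬(for all x: φ) = there exists x: ¬φ, and ¬(there exists x: φ) = for all x: ¬φ.
Apply to the universal statement.

there exists m: NOT(m divides 5)


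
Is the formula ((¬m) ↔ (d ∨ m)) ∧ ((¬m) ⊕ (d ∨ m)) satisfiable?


Check all 4 assignments over {d, m}:
d | m | φ
---------
F | F | F
T | F | F
F | T | F
T | T | F
No assignment makes the formula true.

Unsatisfiable.


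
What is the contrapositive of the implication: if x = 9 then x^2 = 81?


The contrapositive of (P → Q) is (¬Q → ¬P); it is logically equivalent to the original.
Here P = 'x = 9' and Q = 'x^2 = 81'.

If not (x^2 = 81), then not (x = 9).


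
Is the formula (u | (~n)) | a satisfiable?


Search for a satisfying assignment over {a, n, u}.
Try a=False, n=False, u=False: the formula evaluates to True.
A satisfying assignment exists.

Satisfiable.


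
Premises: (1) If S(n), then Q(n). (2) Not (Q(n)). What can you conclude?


Modus tollens: from (P → Q) and ¬Q, infer ¬P.
Q = 'Q(n)' is denied; since P → Q, P must also fail.

Not (S(n)).


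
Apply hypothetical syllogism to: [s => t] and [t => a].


Hypothetical syllogism: from (P → Q) and (Q → R), infer (P → R).
Chain the two implications through the shared middle term 't'.

s => a


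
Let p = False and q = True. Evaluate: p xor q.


Exclusive or is true when exactly one operand is true.
Substitute: p=False, q=True.
False xor True evaluates to True.

True


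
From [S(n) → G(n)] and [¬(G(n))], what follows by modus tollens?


Modus tollens: from (P → Q) and ¬Q, infer ¬P.
Q = 'G(n)' is denied; since P → Q, P must also fail.

Not (S(n)).


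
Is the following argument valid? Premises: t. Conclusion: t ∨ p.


This matches the form of disjunction introduction: the conclusion follows in every model of the premises.

Valid.


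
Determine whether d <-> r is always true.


Build the truth table over {d, r}:
d | r | φ
---------
F | F | T
T | F | F
F | T | F
T | T | T
Counterexample at row 2: with d=T, r=F, the formula is F.

No, it is not a tautology.


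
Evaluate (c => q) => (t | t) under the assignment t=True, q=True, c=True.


Substitute t=True, q=True, c=True:
c => q = True => True = True
t | t = True | True = True
(c => q) => (t | t) = True => True = True

True


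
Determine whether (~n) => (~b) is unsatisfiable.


Truth table over {b, n}:
b | n | φ
---------
False | False | True
True | False | False
False | True | True
True | True | True
Satisfying assignment at row 1: b=False, n=False gives True.

No, it is not a contradiction.


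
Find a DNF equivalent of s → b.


Step 1: Rewrite s → b as ¬s ∨ b.

(¬s) ∨ b


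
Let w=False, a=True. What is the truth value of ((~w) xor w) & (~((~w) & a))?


Substitute w=False, a=True:
~w = True
(~w) xor w = True xor False = True
~w = True
(~w) & a = True & True = True
~((~w) & a) = False
((~w) xor w) & (~((~w) & a)) = True & False = False

False


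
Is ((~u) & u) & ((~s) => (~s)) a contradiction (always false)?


Truth table over {s, u}:
s | u | φ
---------
False | False | False
True | False | False
False | True | False
True | True | False
Every row is false.

Yes, it is a contradiction.


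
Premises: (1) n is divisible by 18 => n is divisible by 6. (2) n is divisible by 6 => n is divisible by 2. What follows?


Hypothetical syllogism: from (P → Q) and (Q → R), infer (P → R).
Chain the two implications through the shared middle term 'n is divisible by 6'.

n is divisible by 18 => n is divisible by 2


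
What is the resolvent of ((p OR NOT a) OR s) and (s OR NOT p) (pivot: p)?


The clauses contain complementary literals p and NOTp.
Resolution eliminates this pair and disjoins the remaining literals (merging duplicates).

(NOT a OR s)


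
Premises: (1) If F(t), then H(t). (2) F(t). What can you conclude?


Modus ponens: from (P → Q) and P, infer Q.
P = 'F(t)' is asserted, and P → Q holds, so Q follows.

H(t).


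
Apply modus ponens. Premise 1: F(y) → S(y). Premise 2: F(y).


Modus ponens: from (P → Q) and P, infer Q.
P = 'F(y)' is asserted, and P → Q holds, so Q follows.

S(y).


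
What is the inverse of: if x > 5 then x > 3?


The inverse of (P → Q) is (¬P → ¬Q). It is equivalent to the converse, not to the original.
Here P = 'x > 5' and Q = 'x > 3'.

If not (x > 5), then not (x > 3).


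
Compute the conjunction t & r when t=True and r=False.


Conjunction is true only when both operands are true.
Substitute: t=True, r=False.
True & False evaluates to False.

False


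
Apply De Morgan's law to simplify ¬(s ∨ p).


De Morgan: the negation of a disjunction is the conjunction of the negations.
Distribute ¬ across ∨, flipping it to ∧, and negate each literal.

(¬s) ∧ (¬p)


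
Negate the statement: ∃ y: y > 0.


¬(∀ x: φ) = ∃ x: ¬φ, and ¬(∃ x: φ) = ∀ x: ¬φ.
Apply to the existential statement.

∀ y: ¬(y > 0)


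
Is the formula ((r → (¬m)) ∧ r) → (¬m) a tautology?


Build the truth table over {m, r}:
m | r | φ
---------
F | F | T
T | F | T
F | T | T
T | T | T
Every row evaluates to true.

Yes, it is a tautology.


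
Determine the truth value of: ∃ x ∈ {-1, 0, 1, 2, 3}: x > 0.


Evaluate the predicate on each element: -1:F, 0:F, 1:T, 2:T, 3:T.
Witness x = 1 satisfies the predicate.

T


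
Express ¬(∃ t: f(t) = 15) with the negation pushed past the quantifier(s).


¬(∀ x: φ) = ∃ x: ¬φ, and ¬(∃ x: φ) = ∀ x: ¬φ.
Apply to the existential statement.

∀ t: ¬(f(t) = 15)


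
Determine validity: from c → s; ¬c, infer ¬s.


This is denying the antecedent (fallacy). There exist truth assignments where the premises are all true but the conclusion is false.

Invalid.


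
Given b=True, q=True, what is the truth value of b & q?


Conjunction is true only when both operands are true.
Substitute: b=True, q=True.
True & True evaluates to True.

True


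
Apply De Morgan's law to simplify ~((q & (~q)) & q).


De Morgan: the negation of a conjunction is the disjunction of the negations.
Distribute ~ across &, flipping it to |, and negate each literal.

((~q) | q) | (~q)


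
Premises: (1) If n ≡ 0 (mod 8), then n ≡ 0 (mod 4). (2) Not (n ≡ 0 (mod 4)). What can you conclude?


Modus tollens: from (P → Q) and ¬Q, infer ¬P.
Q = 'n ≡ 0 (mod 4)' is denied; since P → Q, P must also fail.

Not (n ≡ 0 (mod 8)).


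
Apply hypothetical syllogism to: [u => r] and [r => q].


Hypothetical syllogism: from (P → Q) and (Q → R), infer (P → R).
Chain the two implications through the shared middle term 'r'.

u => q


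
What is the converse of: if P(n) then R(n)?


The converse of (P → Q) is (Q → P). It is not in general equivalent to the original.
Here P = 'P(n)' and Q = 'R(n)'.

If R(n), then P(n).


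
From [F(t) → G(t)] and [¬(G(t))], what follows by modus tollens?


Modus tollens: from (P → Q) and ¬Q, infer ¬P.
Q = 'G(t)' is denied; since P → Q, P must also fail.

Not (F(t)).


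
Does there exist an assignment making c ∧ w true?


Search for a satisfying assignment over {c, w}.
Try c=T, w=T: the formula evaluates to T.
A satisfying assignment exists.

Satisfiable.


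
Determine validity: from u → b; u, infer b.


This matches the form of modus ponens: the conclusion follows in every model of the premises.

Valid.


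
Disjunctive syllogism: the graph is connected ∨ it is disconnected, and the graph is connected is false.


Disjunctive syllogism: from (P ∨ Q) and ¬P, infer Q.
One disjunct, 'the graph is connected', is ruled out; the other must hold.

it is disconnected


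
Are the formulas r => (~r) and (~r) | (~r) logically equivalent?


Compare truth tables:
r | φ | ψ
---------
False | True | True
True | False | False
The columns φ and ψ agree on every row.

Yes, they are logically equivalent.


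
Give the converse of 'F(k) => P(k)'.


The converse of (P → Q) is (Q → P). It is not in general equivalent to the original.
Here P = 'F(k)' and Q = 'P(k)'.

If P(k), then F(k).


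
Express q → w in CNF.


Step 1: Rewrite q → w as ¬q ∨ w.

(¬q) ∨ w


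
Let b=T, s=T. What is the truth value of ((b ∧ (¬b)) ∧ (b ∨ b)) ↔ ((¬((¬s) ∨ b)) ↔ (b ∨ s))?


Substitute b=T, s=T:
¬b = F
b ∧ (¬b) = T ∧ F = F
b ∨ b = T ∨ T = T
(b ∧ (¬b)) ∧ (b ∨ b) = F ∧ T = F
¬s = F
(¬s) ∨ b = F ∨ T = T
¬((¬s) ∨ b) = F
b ∨ s = T ∨ T = T
(¬((¬s) ∨ b)) ↔ (b ∨ s) = F ↔ T = F
((b ∧ (¬b)) ∧ (b ∨ b)) ↔ ((¬((¬s) ∨ b)) ↔ (b ∨ s)) = F ↔ F = T

T


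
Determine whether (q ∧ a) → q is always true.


Build the truth table over {a, q}:
a | q | φ
---------
F | F | T
T | F | T
F | T | T
T | T | T
Every row evaluates to true.

Yes, it is a tautology.


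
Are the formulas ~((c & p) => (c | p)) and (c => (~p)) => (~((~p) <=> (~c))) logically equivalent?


Compare truth tables:
c | p | φ | ψ
-------------
False | False | False | False
True | False | False | True
False | True | False | True
True | True | False | True
They differ at row 2 (c=True, p=False): φ=False but ψ=True.

No, they are not logically equivalent.


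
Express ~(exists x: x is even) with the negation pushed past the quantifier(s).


¬(forall x: φ) = exists x: ¬φ, and ¬(exists x: φ) = forall x: ¬φ.
Apply to the existential statement.

forall x: ~(x is even)


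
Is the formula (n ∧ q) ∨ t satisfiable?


Search for a satisfying assignment over {n, q, t}.
Try n=T, q=T, t=F: the formula evaluates to T.
A satisfying assignment exists.

Satisfiable.


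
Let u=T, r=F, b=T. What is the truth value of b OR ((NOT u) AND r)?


Substitute u=T, r=F, b=T:
NOT u = F
(NOT u) AND r = F AND F = F
b OR ((NOT u) AND r) = T OR F = T

T


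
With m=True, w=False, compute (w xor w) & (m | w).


Substitute m=True, w=False:
w xor w = False xor False = False
m | w = True | False = True
(w xor w) & (m | w) = False & True = False

False


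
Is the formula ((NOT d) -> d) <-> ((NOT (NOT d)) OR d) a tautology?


Build the truth table over {d}:
d | φ
-----
F | T
T | T
Every row evaluates to true.

Yes, it is a tautology.


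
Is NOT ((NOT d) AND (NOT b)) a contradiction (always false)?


Truth table over {b, d}:
b | d | φ
---------
F | F | F
T | F | T
F | T | T
T | T | T
Satisfying assignment at row 2: b=T, d=F gives T.

No, it is not a contradiction.


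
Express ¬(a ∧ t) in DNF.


Step 1: Apply De Morgan: ¬(a ∧ t) = ¬a ∨ ¬t.

(¬a) ∨ (¬t)


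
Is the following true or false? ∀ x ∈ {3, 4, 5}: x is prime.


Evaluate the predicate on each element: 3:T, 4:F, 5:T.
Counterexample x = 4 fails the predicate.

F


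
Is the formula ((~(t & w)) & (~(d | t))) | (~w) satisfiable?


Search for a satisfying assignment over {d, t, w}.
Try d=False, t=False, w=False: the formula evaluates to True.
A satisfying assignment exists.

Satisfiable.


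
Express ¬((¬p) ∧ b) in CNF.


Step 1: Apply De Morgan: ¬((¬p) ∧ b) = ¬(¬p) ∨ ¬b.
Step 2: Eliminate any double negations (¬¬X = X).

p ∨ (¬b)


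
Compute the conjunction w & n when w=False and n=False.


Conjunction is true only when both operands are true.
Substitute: w=False, n=False.
False & False evaluates to False.

False


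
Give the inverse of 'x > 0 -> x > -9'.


The inverse of (P → Q) is (¬P → ¬Q). It is equivalent to the converse, not to the original.
Here P = 'x > 0' and Q = 'x > -9'.

If not (x > 0), then not (x > -9).


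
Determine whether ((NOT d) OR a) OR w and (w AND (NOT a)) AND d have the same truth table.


Compare truth tables:
a | d | w | φ | ψ
-----------------
F | F | F | T | F
T | F | F | T | F
F | T | F | F | F
T | T | F | T | F
F | F | T | T | F
T | F | T | T | F
F | T | T | T | T
T | T | T | T | F
They differ at row 1 (a=F, d=F, w=F): φ=T but ψ=F.

No, they are not logically equivalent.


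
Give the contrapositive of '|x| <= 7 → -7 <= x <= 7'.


The contrapositive of (P → Q) is (¬Q → ¬P); it is logically equivalent to the original.
Here P = '|x| <= 7' and Q = '-7 <= x <= 7'.

If not (-7 <= x <= 7), then not (|x| <= 7).


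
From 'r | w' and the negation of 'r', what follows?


Disjunctive syllogism: from (P ∨ Q) and ¬P, infer Q.
One disjunct, 'r', is ruled out; the other must hold.

w
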